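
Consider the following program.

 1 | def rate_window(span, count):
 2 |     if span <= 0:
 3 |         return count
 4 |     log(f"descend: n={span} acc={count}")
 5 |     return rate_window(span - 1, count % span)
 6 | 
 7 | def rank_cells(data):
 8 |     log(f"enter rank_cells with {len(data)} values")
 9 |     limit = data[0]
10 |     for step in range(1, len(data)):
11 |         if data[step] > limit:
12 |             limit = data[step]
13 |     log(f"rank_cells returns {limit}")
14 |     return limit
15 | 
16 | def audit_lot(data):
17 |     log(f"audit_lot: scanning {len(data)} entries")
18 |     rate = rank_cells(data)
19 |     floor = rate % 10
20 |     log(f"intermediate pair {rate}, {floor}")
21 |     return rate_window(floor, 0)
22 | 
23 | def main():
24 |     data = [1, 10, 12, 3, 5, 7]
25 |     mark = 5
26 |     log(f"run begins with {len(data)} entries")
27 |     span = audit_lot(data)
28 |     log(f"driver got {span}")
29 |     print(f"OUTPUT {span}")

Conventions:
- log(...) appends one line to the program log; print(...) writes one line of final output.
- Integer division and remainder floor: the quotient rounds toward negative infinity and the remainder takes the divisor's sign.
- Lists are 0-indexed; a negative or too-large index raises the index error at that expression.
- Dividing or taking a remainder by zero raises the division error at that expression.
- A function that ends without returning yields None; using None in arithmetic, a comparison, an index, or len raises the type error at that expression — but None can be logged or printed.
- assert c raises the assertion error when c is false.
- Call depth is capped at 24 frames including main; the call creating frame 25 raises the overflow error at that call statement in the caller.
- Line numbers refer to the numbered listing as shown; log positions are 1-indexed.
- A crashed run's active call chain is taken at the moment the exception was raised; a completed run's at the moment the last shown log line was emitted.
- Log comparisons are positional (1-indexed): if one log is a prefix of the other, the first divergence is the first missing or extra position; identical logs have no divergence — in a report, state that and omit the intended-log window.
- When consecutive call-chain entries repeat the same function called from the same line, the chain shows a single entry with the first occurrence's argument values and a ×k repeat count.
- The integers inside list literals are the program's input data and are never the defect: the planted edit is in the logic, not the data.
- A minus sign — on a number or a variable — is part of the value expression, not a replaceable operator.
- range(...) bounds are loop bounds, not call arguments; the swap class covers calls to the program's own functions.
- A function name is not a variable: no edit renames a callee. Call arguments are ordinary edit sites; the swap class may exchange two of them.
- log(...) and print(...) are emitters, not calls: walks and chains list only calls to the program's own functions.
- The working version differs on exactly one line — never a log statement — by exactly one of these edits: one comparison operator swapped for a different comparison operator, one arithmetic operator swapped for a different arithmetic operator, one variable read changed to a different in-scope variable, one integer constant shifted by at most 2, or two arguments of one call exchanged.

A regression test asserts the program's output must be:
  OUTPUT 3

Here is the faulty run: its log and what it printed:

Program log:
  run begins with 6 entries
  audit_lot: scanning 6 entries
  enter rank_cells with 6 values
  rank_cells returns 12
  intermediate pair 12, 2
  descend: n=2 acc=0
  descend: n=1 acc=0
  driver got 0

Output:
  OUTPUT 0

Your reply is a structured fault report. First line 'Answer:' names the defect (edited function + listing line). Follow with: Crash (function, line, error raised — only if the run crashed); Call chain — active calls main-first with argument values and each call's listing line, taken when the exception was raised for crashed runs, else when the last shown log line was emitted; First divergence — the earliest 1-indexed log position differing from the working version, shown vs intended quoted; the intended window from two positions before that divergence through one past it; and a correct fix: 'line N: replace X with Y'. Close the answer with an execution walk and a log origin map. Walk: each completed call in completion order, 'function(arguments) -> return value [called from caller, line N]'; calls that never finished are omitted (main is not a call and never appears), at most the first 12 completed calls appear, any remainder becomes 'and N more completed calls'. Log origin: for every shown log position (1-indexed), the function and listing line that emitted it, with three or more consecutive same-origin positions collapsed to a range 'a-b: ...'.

Answer: the defect is in rate_window at line 5.
Core observation: The log first diverges at position 7: the faulty run prints 'descend: n=1 acc=0' where the working version prints 'descend: n=1 acc=2'.
Call chain: main.
First divergence: position 7; shown 'descend: n=1 acc=0' vs intended 'descend: n=1 acc=2'.
Intended log window:
  5: intermediate pair 12, 2
  6: descend: n=2 acc=0
  7: descend: n=1 acc=2
  8: driver got 3
Execution walk:
  rank_cells([1, 10, 12, 3, 5, 7]) -> 12  [called from audit_lot, line 18]
  rate_window(0, 0) -> 0  [called from rate_window, line 5]
  rate_window(1, 0) -> 0  [called from rate_window, line 5]
  rate_window(2, 0) -> 0  [called from audit_lot, line 21]
  audit_lot([1, 10, 12, 3, 5, 7]) -> 0  [called from main, line 27]
Log origin:
  1: logged in main at line 26
  2: logged in audit_lot at line 17
  3: logged in rank_cells at line 8
  4: logged in rank_cells at line 13
  5: logged in audit_lot at line 20
  6: logged in rate_window at line 4
  7: logged in rate_window at line 4
  8: logged in main at line 28
A correct fix: line 5: replace `%` with `+`.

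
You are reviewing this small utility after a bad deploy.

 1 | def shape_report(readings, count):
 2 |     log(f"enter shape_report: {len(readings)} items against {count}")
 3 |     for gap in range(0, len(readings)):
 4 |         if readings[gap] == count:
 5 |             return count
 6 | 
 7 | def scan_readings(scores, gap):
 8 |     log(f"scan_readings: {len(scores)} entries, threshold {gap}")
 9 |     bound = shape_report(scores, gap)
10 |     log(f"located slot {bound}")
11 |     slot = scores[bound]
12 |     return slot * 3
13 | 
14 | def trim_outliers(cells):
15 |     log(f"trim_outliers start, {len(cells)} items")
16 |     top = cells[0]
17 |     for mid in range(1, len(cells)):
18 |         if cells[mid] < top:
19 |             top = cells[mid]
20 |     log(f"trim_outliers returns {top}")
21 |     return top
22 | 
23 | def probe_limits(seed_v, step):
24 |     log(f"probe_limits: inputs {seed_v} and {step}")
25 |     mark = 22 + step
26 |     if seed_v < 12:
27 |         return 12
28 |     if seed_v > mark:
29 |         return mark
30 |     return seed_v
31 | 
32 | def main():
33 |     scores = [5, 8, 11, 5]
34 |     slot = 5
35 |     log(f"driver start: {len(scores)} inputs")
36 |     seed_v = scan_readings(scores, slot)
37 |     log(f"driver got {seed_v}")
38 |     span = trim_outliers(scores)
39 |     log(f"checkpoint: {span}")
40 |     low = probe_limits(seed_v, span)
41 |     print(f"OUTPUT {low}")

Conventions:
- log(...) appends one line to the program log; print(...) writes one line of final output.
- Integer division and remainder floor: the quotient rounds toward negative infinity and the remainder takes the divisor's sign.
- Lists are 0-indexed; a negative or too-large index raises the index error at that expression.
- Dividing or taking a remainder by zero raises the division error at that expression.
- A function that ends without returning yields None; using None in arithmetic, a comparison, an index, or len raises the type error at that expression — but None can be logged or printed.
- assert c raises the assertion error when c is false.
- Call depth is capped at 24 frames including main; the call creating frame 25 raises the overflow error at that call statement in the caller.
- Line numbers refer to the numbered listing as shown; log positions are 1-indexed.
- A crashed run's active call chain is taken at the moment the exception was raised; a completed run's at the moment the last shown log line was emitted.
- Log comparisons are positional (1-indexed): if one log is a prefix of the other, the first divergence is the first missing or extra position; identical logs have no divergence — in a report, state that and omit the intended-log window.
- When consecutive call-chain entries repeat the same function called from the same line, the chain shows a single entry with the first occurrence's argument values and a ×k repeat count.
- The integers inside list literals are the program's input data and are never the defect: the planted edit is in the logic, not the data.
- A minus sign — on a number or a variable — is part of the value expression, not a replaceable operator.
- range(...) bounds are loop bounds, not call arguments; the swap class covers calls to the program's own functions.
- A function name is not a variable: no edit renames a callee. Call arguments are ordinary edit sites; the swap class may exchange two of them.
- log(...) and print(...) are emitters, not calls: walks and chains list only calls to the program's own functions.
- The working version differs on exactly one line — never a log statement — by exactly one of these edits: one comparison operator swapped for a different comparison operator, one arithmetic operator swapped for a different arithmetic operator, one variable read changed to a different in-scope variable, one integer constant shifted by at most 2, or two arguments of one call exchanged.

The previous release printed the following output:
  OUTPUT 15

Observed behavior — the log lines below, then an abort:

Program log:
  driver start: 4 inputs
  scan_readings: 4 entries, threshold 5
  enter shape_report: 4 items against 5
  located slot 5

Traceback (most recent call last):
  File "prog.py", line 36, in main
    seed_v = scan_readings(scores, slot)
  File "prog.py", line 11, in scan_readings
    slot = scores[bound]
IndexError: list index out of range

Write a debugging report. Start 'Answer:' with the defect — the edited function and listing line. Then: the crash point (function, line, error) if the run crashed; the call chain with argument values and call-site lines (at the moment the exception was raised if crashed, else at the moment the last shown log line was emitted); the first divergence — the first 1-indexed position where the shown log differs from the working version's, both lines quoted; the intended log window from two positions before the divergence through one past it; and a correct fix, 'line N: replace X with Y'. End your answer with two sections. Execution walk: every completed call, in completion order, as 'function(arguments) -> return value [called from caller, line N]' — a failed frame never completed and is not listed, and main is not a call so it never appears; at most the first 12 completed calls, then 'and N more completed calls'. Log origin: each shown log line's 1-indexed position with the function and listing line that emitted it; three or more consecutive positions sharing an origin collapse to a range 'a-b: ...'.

Answer: the defect is in shape_report at line 5.
Core observation: Position 4 is the first bad log line: 'located slot 5' should read 'located slot 0'.
Crash: scan_readings, line 11, IndexError.
Call chain: main -> scan_readings([5, 8, 11, 5], 5) (called at line 36).
First divergence: at position 4 the run shows 'located slot 5' where the working version logs 'located slot 0'.
Intended log window:
  2: scan_readings: 4 entries, threshold 5
  3: enter shape_report: 4 items against 5
  4: located slot 0
  5: driver got 15
Execution walk:
  shape_report([5, 8, 11, 5], 5) -> 5  [called from scan_readings, line 9]
Origin of each log line:
  1: emitted by main (line 35)
  2: emitted by scan_readings (line 8)
  3: emitted by shape_report (line 2)
  4: emitted by scan_readings (line 10)
A correct fix: line 5: replace `count` with `gap`.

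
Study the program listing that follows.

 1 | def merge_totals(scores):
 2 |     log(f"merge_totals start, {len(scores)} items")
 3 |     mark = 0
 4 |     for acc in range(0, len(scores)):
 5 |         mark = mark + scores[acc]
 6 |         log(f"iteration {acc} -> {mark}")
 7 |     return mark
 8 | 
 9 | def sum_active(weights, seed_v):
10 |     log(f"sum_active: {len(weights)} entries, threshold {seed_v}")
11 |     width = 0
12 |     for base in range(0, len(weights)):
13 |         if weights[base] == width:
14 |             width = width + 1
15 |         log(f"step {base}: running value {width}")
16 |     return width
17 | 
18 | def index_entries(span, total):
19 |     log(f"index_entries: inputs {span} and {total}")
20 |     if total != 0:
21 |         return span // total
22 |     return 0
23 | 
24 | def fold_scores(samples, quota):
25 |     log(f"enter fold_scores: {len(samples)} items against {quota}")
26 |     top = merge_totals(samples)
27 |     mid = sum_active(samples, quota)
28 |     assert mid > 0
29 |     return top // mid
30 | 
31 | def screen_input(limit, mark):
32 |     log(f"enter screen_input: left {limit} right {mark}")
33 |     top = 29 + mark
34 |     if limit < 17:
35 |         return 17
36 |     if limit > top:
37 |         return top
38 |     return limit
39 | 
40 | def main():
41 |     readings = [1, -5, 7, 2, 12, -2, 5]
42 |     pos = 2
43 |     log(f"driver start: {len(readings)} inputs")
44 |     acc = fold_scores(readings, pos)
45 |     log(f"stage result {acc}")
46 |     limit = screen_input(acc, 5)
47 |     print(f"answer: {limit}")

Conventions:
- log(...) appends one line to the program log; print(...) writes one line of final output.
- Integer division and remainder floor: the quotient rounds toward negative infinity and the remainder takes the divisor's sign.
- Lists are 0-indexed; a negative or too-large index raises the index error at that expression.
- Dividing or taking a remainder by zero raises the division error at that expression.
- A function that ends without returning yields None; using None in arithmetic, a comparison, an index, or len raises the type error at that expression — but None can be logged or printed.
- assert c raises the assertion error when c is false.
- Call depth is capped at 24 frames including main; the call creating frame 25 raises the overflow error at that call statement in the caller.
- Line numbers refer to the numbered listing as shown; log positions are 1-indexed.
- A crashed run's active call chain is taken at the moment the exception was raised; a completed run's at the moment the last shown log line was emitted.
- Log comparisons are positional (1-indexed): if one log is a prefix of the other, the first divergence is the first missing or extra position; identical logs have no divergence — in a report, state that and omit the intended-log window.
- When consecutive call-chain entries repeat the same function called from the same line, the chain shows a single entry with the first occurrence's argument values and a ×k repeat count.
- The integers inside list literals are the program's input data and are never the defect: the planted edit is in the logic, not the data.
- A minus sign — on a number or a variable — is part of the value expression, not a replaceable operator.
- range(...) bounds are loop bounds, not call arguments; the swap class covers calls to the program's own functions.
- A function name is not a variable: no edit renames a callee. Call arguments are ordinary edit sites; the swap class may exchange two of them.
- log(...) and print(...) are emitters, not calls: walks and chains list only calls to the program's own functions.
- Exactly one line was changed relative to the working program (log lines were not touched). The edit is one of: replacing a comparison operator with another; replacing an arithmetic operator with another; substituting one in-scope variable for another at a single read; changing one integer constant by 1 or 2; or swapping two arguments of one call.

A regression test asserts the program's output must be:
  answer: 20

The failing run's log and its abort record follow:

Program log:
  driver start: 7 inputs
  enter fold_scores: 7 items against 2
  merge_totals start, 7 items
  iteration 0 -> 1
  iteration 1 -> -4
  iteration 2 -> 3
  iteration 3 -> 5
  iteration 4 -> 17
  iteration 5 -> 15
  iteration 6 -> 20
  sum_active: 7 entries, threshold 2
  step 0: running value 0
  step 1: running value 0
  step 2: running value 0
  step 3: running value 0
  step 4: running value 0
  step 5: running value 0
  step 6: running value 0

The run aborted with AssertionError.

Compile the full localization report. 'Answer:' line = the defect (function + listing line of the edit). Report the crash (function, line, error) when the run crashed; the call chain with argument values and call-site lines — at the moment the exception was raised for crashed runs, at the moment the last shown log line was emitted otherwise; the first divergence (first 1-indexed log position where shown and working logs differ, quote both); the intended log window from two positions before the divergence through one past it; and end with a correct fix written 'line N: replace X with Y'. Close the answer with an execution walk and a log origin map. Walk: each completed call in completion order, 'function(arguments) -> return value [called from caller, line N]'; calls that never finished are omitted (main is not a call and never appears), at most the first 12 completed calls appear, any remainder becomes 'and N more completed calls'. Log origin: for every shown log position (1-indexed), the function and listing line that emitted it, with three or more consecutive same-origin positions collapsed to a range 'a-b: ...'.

Answer: the defect is in sum_active at line 13.
Key fact: Everything matches until log position 15, which reads 'step 3: running value 0' in place of 'step 3: running value 1'.
Crash: fold_scores, line 28, AssertionError.
Call chain: main -> fold_scores([1, -5, 7, 2, 12, -2, 5], 2) (called at line 44).
First divergence: position 15; shown 'step 3: running value 0' vs intended 'step 3: running value 1'.
Intended log window:
  13: step 1: running value 0
  14: step 2: running value 0
  15: step 3: running value 1
  16: step 4: running value 1
Execution walk:
  merge_totals([1, -5, 7, 2, 12, -2, 5]) -> 20  [called from fold_scores, line 26]
  sum_active([1, -5, 7, 2, 12, -2, 5], 2) -> 0  [called from fold_scores, line 27]
Origin of each log line:
  1: logged in main at line 43
  2: logged in fold_scores at line 25
  3: logged in merge_totals at line 2
  4-10: logged in merge_totals at line 6
  11: logged in sum_active at line 10
  12-18: logged in sum_active at line 15
A correct fix: line 13: replace `width` with `seed_v`.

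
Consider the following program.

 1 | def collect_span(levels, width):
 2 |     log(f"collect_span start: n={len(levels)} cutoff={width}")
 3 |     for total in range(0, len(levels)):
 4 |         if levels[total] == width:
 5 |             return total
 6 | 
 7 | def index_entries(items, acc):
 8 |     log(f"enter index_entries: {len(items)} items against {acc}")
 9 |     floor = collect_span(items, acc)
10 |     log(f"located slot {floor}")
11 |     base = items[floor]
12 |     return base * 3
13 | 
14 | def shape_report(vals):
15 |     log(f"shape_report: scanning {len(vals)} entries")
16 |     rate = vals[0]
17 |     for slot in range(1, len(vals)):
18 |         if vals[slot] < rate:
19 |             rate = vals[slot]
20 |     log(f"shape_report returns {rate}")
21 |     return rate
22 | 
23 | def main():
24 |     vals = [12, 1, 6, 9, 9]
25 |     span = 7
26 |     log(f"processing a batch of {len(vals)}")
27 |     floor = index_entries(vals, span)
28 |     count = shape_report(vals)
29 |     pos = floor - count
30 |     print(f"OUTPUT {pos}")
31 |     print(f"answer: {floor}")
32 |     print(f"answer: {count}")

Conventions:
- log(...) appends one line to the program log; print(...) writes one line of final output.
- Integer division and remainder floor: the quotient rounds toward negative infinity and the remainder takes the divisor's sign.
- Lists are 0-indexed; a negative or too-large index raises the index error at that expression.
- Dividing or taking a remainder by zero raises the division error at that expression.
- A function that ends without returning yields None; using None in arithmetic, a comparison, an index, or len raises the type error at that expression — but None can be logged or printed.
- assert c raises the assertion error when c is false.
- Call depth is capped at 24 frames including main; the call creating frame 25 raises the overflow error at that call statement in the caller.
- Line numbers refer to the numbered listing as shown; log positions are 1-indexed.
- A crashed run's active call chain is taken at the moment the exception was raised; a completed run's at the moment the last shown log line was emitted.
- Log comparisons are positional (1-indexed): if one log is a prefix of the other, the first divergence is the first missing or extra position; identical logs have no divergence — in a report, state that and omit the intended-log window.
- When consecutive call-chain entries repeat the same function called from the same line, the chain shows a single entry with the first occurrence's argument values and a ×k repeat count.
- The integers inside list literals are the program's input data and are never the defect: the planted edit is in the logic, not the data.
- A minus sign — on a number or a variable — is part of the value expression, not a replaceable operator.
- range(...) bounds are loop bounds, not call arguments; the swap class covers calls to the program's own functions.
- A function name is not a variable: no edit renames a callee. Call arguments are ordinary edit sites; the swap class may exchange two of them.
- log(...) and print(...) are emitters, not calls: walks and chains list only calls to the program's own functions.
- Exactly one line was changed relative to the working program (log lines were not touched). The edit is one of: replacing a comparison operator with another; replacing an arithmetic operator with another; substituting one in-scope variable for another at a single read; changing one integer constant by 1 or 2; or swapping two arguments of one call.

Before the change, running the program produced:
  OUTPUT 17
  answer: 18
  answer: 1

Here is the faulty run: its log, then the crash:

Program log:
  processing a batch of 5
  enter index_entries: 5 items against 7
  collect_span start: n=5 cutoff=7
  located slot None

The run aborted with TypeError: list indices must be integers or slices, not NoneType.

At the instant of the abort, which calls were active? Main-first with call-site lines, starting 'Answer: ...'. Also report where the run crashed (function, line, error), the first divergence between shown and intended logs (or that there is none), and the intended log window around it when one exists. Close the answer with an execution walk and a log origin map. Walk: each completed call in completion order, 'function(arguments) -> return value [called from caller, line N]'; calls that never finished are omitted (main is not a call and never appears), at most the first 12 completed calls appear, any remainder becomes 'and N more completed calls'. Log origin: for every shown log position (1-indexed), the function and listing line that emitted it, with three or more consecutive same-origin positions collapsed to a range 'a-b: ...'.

Answer: main -> index_entries (called at line 27).
Key fact: Log line 2 is where behavior first shows: 'enter index_entries: 5 items against 7' appears instead of 'enter index_entries: 5 items against 6'.
Crash: index_entries, line 11, TypeError.
First divergence: at position 2 the run shows 'enter index_entries: 5 items against 7' where the working version logs 'enter index_entries: 5 items against 6'.
Intended log window:
  1: processing a batch of 5
  2: enter index_entries: 5 items against 6
  3: collect_span start: n=5 cutoff=6
Execution walk:
  collect_span([12, 1, 6, 9, 9], 7) -> None  [called from index_entries, line 9]
Log origins:
  1: from main, line 26
  2: from index_entries, line 8
  3: from collect_span, line 2
  4: from index_entries, line 10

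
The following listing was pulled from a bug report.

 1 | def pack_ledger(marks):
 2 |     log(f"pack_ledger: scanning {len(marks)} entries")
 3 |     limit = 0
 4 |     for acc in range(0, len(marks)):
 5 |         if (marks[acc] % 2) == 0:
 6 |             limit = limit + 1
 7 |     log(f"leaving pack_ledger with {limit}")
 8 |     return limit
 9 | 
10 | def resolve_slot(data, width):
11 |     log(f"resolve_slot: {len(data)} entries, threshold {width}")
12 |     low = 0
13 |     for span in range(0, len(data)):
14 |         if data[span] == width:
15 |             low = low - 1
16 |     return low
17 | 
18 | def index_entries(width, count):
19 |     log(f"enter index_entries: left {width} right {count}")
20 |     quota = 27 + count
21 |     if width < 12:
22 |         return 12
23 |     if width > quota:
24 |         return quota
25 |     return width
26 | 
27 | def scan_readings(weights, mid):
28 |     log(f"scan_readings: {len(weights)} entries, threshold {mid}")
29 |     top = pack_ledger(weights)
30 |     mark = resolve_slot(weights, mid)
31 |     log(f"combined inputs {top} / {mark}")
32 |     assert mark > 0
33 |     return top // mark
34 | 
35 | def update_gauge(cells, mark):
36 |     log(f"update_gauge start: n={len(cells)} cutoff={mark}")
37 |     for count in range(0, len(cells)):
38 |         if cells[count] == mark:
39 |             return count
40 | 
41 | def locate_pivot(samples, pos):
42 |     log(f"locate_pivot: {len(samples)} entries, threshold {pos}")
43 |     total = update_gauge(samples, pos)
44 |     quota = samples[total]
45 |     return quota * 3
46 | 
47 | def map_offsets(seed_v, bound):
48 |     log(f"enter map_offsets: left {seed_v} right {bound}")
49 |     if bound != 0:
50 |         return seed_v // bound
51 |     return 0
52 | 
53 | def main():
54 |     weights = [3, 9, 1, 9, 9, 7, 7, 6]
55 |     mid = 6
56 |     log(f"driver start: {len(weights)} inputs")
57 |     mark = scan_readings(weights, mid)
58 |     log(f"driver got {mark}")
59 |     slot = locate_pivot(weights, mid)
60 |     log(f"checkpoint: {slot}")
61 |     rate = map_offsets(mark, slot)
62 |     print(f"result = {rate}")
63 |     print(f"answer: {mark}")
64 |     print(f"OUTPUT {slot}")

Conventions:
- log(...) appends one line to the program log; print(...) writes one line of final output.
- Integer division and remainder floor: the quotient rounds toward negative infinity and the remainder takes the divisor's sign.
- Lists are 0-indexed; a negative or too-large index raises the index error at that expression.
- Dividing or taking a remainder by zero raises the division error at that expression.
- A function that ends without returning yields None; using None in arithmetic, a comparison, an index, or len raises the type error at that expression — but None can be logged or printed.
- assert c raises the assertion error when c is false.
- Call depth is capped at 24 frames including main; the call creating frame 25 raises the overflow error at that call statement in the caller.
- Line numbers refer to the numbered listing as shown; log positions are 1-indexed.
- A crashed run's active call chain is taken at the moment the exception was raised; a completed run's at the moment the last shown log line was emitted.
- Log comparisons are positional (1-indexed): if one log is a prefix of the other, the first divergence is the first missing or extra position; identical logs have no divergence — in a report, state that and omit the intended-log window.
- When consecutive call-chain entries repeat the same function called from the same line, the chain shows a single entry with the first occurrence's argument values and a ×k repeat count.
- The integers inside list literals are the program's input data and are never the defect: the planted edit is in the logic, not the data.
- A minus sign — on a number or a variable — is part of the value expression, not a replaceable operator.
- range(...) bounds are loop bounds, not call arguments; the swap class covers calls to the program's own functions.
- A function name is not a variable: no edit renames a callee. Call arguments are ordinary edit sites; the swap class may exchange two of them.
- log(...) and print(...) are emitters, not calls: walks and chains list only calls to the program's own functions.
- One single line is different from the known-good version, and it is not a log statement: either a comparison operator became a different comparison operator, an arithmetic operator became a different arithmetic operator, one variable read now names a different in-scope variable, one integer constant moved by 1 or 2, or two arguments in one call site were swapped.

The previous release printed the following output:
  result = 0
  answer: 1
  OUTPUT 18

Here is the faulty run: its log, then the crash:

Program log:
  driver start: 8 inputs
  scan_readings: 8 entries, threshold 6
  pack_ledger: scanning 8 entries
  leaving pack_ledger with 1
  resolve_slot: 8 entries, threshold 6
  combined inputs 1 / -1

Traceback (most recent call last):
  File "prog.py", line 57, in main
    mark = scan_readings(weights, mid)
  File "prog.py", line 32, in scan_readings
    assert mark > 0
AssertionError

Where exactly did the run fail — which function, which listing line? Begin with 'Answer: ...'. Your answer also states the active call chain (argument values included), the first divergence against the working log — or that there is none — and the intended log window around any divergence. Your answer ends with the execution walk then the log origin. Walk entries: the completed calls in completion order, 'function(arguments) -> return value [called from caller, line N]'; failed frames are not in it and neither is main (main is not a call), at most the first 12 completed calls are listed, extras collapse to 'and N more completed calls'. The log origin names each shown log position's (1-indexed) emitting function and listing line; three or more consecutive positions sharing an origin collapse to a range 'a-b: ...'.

Answer: the error was raised in scan_readings, line 32.
Key observation: Log line 6 is where behavior first shows: 'combined inputs 1 / -1' appears instead of 'combined inputs 1 / 1'.
Call chain: main -> scan_readings([3, 9, 1, 9, 9, 7, 7, 6], 6) (called at line 57).
First divergence: position 6 — the shown line 'combined inputs 1 / -1' should read 'combined inputs 1 / 1'.
Intended log window:
  4: leaving pack_ledger with 1
  5: resolve_slot: 8 entries, threshold 6
  6: combined inputs 1 / 1
  7: driver got 1
Execution walk:
  pack_ledger([3, 9, 1, 9, 9, 7, 7, 6]) -> 1  [called from scan_readings, line 29]
  resolve_slot([3, 9, 1, 9, 9, 7, 7, 6], 6) -> -1  [called from scan_readings, line 30]
Log line origins:
  1 — main, line 56
  2 — scan_readings, line 28
  3 — pack_ledger, line 2
  4 — pack_ledger, line 7
  5 — resolve_slot, line 11
  6 — scan_readings, line 31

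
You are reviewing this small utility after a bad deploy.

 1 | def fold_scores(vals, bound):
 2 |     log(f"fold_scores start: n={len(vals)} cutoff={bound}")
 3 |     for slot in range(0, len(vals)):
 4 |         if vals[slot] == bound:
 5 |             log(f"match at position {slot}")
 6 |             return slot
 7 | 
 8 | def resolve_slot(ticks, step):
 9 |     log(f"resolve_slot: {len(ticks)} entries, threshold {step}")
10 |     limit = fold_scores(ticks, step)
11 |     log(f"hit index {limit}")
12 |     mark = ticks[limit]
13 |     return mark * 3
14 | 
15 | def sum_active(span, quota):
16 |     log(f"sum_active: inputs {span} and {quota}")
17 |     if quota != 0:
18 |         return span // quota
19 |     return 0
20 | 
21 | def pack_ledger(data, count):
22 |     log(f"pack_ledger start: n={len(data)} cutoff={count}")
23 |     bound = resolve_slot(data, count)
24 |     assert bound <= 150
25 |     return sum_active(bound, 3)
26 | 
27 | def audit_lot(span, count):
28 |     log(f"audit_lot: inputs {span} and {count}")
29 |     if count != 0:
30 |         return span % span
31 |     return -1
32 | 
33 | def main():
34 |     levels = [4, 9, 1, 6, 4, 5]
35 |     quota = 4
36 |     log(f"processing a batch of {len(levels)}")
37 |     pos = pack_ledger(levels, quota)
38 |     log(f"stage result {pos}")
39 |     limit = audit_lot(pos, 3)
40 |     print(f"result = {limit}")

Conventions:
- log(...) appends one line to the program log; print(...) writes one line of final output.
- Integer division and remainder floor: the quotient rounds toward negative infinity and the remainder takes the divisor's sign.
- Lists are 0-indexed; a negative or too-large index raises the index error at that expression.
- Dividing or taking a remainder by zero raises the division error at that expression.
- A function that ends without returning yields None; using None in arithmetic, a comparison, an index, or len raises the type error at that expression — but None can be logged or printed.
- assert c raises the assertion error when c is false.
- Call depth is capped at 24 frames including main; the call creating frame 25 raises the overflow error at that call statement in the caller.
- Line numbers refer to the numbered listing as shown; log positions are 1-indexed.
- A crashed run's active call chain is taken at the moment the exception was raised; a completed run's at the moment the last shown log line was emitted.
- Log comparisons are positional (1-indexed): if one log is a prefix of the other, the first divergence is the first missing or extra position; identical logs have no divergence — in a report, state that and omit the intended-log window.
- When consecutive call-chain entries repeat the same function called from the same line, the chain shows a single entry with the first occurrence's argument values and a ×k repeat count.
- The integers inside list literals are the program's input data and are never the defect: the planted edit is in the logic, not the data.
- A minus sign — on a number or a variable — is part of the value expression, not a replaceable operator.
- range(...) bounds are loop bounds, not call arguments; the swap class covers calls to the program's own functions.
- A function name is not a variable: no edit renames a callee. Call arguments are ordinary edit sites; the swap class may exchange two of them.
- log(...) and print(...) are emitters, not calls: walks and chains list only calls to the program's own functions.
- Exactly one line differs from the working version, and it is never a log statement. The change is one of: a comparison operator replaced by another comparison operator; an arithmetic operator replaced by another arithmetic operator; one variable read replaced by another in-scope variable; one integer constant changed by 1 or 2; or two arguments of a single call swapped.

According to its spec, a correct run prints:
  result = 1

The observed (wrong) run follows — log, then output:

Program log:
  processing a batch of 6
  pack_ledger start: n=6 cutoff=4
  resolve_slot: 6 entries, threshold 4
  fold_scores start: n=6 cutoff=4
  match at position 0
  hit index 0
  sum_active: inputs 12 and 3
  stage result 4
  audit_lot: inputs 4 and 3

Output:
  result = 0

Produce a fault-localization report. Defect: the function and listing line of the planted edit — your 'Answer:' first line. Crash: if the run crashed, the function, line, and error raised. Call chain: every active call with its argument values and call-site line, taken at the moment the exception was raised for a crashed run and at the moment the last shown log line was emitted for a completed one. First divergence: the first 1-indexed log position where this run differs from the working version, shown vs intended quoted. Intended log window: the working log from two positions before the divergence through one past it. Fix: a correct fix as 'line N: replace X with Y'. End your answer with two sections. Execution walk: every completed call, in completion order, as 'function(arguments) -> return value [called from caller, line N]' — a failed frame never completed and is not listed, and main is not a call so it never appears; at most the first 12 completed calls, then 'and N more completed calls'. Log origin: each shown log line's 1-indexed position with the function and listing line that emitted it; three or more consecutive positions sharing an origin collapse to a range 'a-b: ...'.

Answer: the defect is in audit_lot at line 30.
Core observation: The two runs log identically and part ways only at the printed values.
Call chain: main -> audit_lot(4, 3) (called at line 39).
First divergence: there is none — every log position agrees.
Execution walk:
  fold_scores([4, 9, 1, 6, 4, 5], 4) -> 0  [called from resolve_slot, line 10]
  resolve_slot([4, 9, 1, 6, 4, 5], 4) -> 12  [called from pack_ledger, line 23]
  sum_active(12, 3) -> 4  [called from pack_ledger, line 25]
  pack_ledger([4, 9, 1, 6, 4, 5], 4) -> 4  [called from main, line 37]
  audit_lot(4, 3) -> 0  [called from main, line 39]
Origin of each log line:
  1: emitted by main (line 36)
  2: emitted by pack_ledger (line 22)
  3: emitted by resolve_slot (line 9)
  4: emitted by fold_scores (line 2)
  5: emitted by fold_scores (line 5)
  6: emitted by resolve_slot (line 11)
  7: emitted by sum_active (line 16)
  8: emitted by main (line 38)
  9: emitted by audit_lot (line 28)
A correct fix: line 30: replace `span % span` with `span % count`.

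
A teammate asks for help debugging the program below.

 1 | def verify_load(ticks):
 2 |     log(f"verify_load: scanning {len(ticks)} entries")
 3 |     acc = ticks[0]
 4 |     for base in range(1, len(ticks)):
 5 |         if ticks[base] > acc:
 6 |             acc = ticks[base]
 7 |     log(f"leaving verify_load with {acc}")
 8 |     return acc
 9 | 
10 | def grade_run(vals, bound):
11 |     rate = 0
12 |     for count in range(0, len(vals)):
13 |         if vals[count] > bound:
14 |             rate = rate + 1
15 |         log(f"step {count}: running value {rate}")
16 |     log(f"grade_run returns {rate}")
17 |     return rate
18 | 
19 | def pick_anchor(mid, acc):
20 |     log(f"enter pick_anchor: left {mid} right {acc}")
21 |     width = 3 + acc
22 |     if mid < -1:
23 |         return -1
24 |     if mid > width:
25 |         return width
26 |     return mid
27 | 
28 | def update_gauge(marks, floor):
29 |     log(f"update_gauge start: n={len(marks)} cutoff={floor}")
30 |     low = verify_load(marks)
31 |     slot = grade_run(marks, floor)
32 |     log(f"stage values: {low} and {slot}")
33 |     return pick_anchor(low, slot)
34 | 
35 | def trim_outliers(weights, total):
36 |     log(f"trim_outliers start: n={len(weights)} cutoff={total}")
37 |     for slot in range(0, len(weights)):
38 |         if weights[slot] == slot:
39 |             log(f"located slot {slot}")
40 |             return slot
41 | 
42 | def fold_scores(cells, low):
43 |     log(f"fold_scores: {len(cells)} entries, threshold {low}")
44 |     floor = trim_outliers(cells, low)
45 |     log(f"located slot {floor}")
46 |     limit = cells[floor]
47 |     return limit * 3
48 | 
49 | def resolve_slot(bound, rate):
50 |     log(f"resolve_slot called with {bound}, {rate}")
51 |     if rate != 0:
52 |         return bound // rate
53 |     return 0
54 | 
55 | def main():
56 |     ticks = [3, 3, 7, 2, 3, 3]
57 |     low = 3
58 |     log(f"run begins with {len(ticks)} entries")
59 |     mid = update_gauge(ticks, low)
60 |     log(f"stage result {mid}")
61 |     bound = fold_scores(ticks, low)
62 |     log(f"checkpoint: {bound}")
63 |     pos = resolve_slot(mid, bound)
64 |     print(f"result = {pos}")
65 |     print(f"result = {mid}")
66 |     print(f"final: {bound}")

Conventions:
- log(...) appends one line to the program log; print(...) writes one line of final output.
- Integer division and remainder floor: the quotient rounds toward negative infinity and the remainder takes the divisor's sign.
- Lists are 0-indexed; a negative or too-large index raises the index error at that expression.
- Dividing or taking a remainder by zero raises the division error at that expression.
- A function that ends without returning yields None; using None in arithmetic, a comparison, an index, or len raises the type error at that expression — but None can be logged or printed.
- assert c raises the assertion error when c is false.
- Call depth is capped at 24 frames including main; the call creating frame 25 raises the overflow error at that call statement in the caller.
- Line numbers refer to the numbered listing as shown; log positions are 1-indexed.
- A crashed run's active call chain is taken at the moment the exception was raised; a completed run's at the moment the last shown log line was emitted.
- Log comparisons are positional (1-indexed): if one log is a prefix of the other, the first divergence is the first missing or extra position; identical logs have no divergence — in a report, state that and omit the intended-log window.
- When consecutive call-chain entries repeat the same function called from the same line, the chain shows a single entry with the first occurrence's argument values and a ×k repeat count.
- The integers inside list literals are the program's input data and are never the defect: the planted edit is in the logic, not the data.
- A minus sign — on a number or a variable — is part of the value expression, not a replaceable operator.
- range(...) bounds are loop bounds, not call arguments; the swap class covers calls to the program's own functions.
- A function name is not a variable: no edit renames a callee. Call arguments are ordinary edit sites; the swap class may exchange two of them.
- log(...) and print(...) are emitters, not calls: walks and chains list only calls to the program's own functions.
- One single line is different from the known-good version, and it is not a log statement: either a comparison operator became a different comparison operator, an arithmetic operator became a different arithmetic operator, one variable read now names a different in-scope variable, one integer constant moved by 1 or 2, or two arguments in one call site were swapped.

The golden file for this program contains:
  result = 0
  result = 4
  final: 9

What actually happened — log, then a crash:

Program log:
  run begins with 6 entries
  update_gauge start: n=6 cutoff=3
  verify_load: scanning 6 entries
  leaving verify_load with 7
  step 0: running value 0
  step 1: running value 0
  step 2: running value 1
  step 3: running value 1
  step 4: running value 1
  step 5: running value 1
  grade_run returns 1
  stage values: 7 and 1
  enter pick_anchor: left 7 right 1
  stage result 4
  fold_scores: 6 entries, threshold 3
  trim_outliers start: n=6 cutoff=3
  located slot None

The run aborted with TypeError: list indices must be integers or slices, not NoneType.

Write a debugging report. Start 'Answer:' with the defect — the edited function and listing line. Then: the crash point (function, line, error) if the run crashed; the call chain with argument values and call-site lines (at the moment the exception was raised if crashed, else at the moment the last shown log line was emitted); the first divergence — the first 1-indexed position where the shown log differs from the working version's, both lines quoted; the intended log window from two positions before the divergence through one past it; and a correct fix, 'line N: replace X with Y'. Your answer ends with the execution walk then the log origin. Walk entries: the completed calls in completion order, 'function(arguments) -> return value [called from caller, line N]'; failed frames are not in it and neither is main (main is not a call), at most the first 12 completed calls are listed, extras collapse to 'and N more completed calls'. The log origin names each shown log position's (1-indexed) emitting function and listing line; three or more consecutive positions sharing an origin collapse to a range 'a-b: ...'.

Answer: the defect is in trim_outliers at line 38.
The tell: Everything matches until log position 17, which reads 'located slot None' in place of 'located slot 0'.
Crash: fold_scores, line 46, TypeError.
Call chain: main -> fold_scores([3, 3, 7, 2, 3, 3], 3) (called at line 61).
First divergence: position 17 — the shown line 'located slot None' should read 'located slot 0'.
Intended log window:
  15: fold_scores: 6 entries, threshold 3
  16: trim_outliers start: n=6 cutoff=3
  17: located slot 0
  18: located slot 0
Execution walk:
  verify_load([3, 3, 7, 2, 3, 3]) -> 7  [called from update_gauge, line 30]
  grade_run([3, 3, 7, 2, 3, 3], 3) -> 1  [called from update_gauge, line 31]
  pick_anchor(7, 1) -> 4  [called from update_gauge, line 33]
  update_gauge([3, 3, 7, 2, 3, 3], 3) -> 4  [called from main, line 59]
  trim_outliers([3, 3, 7, 2, 3, 3], 3) -> None  [called from fold_scores, line 44]
Log line origins:
  1: from main, line 58
  2: from update_gauge, line 29
  3: from verify_load, line 2
  4: from verify_load, line 7
  5-10: from grade_run, line 15
  11: from grade_run, line 16
  12: from update_gauge, line 32
  13: from pick_anchor, line 20
  14: from main, line 60
  15: from fold_scores, line 43
  16: from trim_outliers, line 36
  17: from fold_scores, line 45
A correct fix: line 38: replace `weights[slot] == slot` with `weights[slot] == total`.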